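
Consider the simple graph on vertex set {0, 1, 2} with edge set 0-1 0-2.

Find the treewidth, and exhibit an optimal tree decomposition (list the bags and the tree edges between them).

Every bag has size at most 2, so the width is 2 − 1 = 1 and tw(G) ≤ 1. Any graph with an edge has treewidth ≥ 1, and G has the edge 0–2. Therefore the treewidth is 1.

Treewidth 1.
One optimal decomposition is:
Bags: B1 = {0, 2}  B2 = {0, 1}
Tree: B1–B2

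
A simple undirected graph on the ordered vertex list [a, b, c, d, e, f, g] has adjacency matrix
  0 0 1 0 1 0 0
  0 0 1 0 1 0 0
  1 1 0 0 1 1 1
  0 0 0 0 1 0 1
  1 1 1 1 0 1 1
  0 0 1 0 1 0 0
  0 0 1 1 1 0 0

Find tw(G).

2

A width-2 tree decomposition is:
Bags: B1 = {c, e, g}  B2 = {c, e, f}  B3 = {d, e, g}  B4 = {b, c, e}  B5 = {a, c, e}
Tree: B1–B2, B1–B3, B1–B4, B4–B5
The largest bag has 3 vertices, giving width 2; this decomposition certifies tw(G) ≤ 2. For the lower bound, the 3 vertices {d, e, g} are pairwise adjacent, and any tree decomposition puts a clique entirely inside one bag — forcing width ≥ 2. Combining the bounds, tw(G) = 2.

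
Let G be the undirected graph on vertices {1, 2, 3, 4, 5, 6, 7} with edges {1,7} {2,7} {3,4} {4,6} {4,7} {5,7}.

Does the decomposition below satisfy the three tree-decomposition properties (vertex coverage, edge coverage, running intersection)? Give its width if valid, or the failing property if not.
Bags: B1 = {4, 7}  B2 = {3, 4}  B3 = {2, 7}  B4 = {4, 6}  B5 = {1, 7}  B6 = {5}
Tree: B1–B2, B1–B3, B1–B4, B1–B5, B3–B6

No — edge (7,5) lies in no bag.

A tree decomposition must satisfy three properties: every vertex lies in some bag; for every edge, both endpoints lie together in some bag; and for every vertex, the bags containing it form a connected subtree. Here edge (7,5) lies in no bag, so the decomposition is invalid.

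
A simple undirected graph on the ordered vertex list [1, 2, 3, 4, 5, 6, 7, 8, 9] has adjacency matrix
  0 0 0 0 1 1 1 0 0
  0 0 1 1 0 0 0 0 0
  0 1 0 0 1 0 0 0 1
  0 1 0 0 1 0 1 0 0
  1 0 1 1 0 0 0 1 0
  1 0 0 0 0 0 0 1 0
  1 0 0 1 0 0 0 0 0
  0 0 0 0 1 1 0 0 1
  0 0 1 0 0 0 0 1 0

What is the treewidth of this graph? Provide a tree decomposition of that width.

The largest bag has 4 vertices, giving width 3; this decomposition certifies tw(G) ≤ 3. For the lower bound: the 4 vertex sets {6,8,9}, {3}, {5}, {1,2,4,7} are disjoint, each induces a connected subgraph, and every pair is joined by at least one edge of G. Contracting each set to a single vertex therefore yields K_{4} as a minor, and since treewidth is minor-monotone, tw(G) ≥ tw(K_{4}) = 3. Therefore the treewidth is 3.

Treewidth 3.
Bags: B1 = {3, 6, 8, 9}  B2 = {3, 5, 6, 8}  B3 = {1, 3, 5, 6}  B4 = {1, 2, 3, 5}  B5 = {1, 2, 4, 5}  B6 = {1, 2, 4, 7}
Tree: B1–B2, B2–B3, B3–B4, B4–B5, B5–B6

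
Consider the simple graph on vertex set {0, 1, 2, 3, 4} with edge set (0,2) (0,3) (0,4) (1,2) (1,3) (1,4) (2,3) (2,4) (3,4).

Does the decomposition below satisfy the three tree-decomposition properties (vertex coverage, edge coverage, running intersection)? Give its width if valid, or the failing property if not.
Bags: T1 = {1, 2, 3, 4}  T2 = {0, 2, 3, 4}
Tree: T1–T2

Checking the three conditions: (i) the bags cover all of {0, 1, 2, 3, 4}; (ii) for each edge, some bag contains both endpoints; (iii) the bags containing any fixed vertex form a subtree. All hold, so the decomposition is valid with width 4 − 1 = 3.

Yes; width 3.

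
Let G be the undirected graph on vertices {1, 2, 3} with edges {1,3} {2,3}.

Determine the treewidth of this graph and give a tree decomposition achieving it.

Treewidth 1.
One such decomposition:
Bags: B1 = {1, 3}  B2 = {2, 3}
Tree: B1–B2

Every bag has size at most 2, so the width is 2 − 1 = 1 and tw(G) ≤ 1. Since G has at least one edge (e.g. 3–1), it is not an edgeless graph, so tw(G) ≥ 1. Therefore the treewidth is 1.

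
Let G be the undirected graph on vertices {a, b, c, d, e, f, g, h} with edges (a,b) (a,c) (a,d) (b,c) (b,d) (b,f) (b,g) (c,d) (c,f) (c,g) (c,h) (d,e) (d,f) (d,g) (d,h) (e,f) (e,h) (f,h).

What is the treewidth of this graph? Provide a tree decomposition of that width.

The largest bag has 4 vertices, giving width 3; this decomposition certifies tw(G) ≤ 3. On the other hand G contains the 4-clique {d, e, f, h}. A clique must lie in a single bag of any decomposition, so no decomposition can have width below 3. Therefore the treewidth is 3.

Treewidth 3.
One optimal decomposition is:
Bags: B1 = {b, c, d, g}  B2 = {a, b, c, d}  B3 = {b, c, d, f}  B4 = {c, d, f, h}  B5 = {d, e, f, h}
Tree: B1–B2, B1–B3, B3–B4, B4–B5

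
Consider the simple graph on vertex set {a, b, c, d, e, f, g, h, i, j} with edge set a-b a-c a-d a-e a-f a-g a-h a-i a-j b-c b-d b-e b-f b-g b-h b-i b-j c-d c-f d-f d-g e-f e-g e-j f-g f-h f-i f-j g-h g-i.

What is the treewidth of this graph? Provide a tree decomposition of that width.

Each bag holds 5 vertices, so the decomposition has width 4, which upper-bounds the treewidth. On the other hand G contains the 5-clique {a, b, d, f, g}. A clique must lie in a single bag of any decomposition, so no decomposition can have width below 4. The upper and lower bounds meet at 4, so that is the treewidth.

Treewidth 4.
One optimal decomposition is:
Bags: B1 = {a, b, e, f, g}  B2 = {a, b, f, g, i}  B3 = {a, b, e, f, j}  B4 = {a, b, d, f, g}  B5 = {a, b, c, d, f}  B6 = {a, b, f, g, h}
Tree: B1–B2, B1–B3, B2–B4, B4–B5, B4–B6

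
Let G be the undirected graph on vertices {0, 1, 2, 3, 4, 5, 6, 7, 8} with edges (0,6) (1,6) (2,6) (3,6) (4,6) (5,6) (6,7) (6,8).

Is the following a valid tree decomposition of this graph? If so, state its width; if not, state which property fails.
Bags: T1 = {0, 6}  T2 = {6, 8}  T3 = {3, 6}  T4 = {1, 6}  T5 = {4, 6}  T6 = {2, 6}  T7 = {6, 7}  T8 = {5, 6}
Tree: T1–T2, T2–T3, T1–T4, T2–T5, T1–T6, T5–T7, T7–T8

Checking the three conditions: (i) the bags cover all of {0, 1, 2, 3, 4, 5, 6, 7, 8}; (ii) for each edge, some bag contains both endpoints; (iii) the bags containing any fixed vertex form a subtree. All hold, so the decomposition is valid with width 2 − 1 = 1.

Yes; width 1.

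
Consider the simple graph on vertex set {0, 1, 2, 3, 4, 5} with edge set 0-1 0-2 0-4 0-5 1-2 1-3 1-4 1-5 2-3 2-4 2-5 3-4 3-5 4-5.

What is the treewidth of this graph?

A width-4 tree decomposition is:
Bags: B1 = {0, 1, 2, 4, 5}  B2 = {1, 2, 3, 4, 5}
Tree: B1–B2
The largest bag has 5 vertices, giving width 4; this decomposition certifies tw(G) ≤ 4. Conversely, {0, 1, 2, 4, 5} is a clique of size 5, and the vertices of any clique must share a bag in every tree decomposition; so some bag has ≥ 5 vertices and tw(G) ≥ 4. Combining the bounds, tw(G) = 4.

4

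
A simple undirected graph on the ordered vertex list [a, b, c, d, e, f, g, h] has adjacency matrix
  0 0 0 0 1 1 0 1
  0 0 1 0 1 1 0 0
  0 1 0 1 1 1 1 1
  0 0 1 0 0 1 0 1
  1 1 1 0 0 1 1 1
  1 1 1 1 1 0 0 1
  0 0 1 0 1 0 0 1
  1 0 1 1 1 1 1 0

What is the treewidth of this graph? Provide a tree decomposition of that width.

The largest bag has 4 vertices, giving width 3; this decomposition certifies tw(G) ≤ 3. For the lower bound, the 4 vertices {c, e, g, h} are pairwise adjacent, and any tree decomposition puts a clique entirely inside one bag — forcing width ≥ 3. The upper and lower bounds meet at 3, so that is the treewidth.

Treewidth 3.
Bags: B1 = {c, e, f, h}  B2 = {a, e, f, h}  B3 = {c, d, f, h}  B4 = {c, e, g, h}  B5 = {b, c, e, f}
Tree: B1–B2, B1–B3, B1–B4, B1–B5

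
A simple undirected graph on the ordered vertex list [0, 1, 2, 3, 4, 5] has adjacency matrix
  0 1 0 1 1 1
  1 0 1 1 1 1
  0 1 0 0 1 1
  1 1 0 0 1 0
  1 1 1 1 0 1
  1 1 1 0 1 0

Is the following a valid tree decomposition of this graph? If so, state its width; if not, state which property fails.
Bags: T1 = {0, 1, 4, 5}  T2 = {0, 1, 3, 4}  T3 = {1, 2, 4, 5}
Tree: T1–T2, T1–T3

Checking the three conditions: (i) the bags cover all of {0, 1, 2, 3, 4, 5}; (ii) for each edge, some bag contains both endpoints; (iii) the bags containing any fixed vertex form a subtree. All hold, so the decomposition is valid with width 4 − 1 = 3.

Yes; width 3.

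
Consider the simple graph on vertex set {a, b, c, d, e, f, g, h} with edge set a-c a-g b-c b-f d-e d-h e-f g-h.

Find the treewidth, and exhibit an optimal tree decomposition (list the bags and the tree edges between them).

Treewidth 2.
One optimal decomposition is:
Bags: B1 = {d, g, h}  B2 = {a, d, g}  B3 = {a, c, d}  B4 = {b, c, d}  B5 = {b, d, f}  B6 = {d, e, f}
Tree: B1–B2, B2–B3, B3–B4, B4–B5, B5–B6

The largest bag has 3 vertices, giving width 2; this decomposition certifies tw(G) ≤ 2. The edges d–h–g–a–c–b–f–e–d form a cycle, so G is not a tree and its treewidth is at least 2. Hence tw(G) = 2 exactly.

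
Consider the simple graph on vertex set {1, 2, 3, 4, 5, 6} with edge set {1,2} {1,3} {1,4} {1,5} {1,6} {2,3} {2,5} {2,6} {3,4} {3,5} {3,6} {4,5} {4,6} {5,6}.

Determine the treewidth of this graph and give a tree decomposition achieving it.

Treewidth 4.
One such decomposition:
Bags: B1 = {1, 2, 3, 5, 6}  B2 = {1, 3, 4, 5, 6}
Tree: B1–B2

The largest bag has 5 vertices, giving width 4; this decomposition certifies tw(G) ≤ 4. Conversely, {1, 2, 3, 5, 6} is a clique of size 5, and the vertices of any clique must share a bag in every tree decomposition; so some bag has ≥ 5 vertices and tw(G) ≥ 4. The upper and lower bounds meet at 4, so that is the treewidth.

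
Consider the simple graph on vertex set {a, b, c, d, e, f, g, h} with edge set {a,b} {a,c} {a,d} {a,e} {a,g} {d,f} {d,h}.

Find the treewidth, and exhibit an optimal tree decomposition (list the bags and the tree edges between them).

Treewidth 1.
One optimal decomposition is:
Bags: B1 = {d, h}  B2 = {d, f}  B3 = {a, d}  B4 = {a, g}  B5 = {a, c}  B6 = {a, b}  B7 = {a, e}
Tree: B1–B2, B1–B3, B3–B4, B4–B5, B5–B6, B5–B7

Each bag holds 2 vertices, so the decomposition has width 1, which upper-bounds the treewidth. G has an edge, so its treewidth is at least 1. Therefore the treewidth is 1.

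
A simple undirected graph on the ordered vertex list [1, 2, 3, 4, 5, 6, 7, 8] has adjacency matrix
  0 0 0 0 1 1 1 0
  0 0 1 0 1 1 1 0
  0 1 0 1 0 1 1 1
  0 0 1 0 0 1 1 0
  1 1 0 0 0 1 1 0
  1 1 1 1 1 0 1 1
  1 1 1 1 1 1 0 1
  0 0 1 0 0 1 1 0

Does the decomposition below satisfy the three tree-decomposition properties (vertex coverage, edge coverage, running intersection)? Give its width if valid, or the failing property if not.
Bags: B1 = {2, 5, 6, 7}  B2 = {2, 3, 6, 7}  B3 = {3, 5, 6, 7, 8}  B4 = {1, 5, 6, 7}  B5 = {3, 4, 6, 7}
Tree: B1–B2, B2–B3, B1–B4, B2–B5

No — bags containing vertex 5 are not connected in the tree.

A tree decomposition must satisfy three properties: every vertex lies in some bag; for every edge, both endpoints lie together in some bag; and for every vertex, the bags containing it form a connected subtree. Here bags containing vertex 5 are not connected in the tree, so the decomposition is invalid.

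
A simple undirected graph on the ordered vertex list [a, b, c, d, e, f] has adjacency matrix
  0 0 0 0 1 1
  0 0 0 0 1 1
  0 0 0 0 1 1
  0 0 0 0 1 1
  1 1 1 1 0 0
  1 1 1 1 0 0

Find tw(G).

A width-2 tree decomposition is:
Bags: B1 = {a, e, f}  B2 = {c, e, f}  B3 = {d, e, f}  B4 = {b, e, f}
Tree: B1–B2, B2–B3, B3–B4
The largest bag has 3 vertices, giving width 2; this decomposition certifies tw(G) ≤ 2. The edges a–e–c–f–a form a cycle, so G is not a tree and its treewidth is at least 2. Combining the bounds, tw(G) = 2.

2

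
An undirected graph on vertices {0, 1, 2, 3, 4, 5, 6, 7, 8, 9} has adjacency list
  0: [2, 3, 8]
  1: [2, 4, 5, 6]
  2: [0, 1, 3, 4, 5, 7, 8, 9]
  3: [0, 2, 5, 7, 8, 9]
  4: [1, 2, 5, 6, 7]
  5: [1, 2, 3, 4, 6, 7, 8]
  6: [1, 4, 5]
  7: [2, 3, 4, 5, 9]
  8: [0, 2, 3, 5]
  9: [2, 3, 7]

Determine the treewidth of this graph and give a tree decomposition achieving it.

Every bag has size at most 4, so the width is 4 − 1 = 3 and tw(G) ≤ 3. On the other hand G contains the 4-clique {1, 2, 4, 5}. A clique must lie in a single bag of any decomposition, so no decomposition can have width below 3. Therefore the treewidth is 3.

Treewidth 3.
One optimal decomposition is:
Bags: B1 = {2, 3, 5, 8}  B2 = {2, 3, 5, 7}  B3 = {2, 3, 7, 9}  B4 = {2, 4, 5, 7}  B5 = {0, 2, 3, 8}  B6 = {1, 2, 4, 5}  B7 = {1, 4, 5, 6}
Tree: B1–B2, B2–B3, B2–B4, B1–B5, B4–B6, B6–B7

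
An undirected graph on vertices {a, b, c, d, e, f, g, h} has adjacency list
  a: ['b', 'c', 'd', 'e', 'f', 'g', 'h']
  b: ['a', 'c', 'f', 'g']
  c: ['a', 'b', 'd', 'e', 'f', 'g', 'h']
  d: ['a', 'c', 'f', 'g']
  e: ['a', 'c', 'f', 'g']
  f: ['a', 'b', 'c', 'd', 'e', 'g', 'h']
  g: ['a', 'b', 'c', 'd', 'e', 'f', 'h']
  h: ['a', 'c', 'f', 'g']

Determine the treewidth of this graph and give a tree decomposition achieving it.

Treewidth 4.
One optimal decomposition is:
Bags: B1 = {a, c, f, g, h}  B2 = {a, b, c, f, g}  B3 = {a, c, e, f, g}  B4 = {a, c, d, f, g}
Tree: B1–B2, B2–B3, B1–B4

Every bag has size at most 5, so the width is 5 − 1 = 4 and tw(G) ≤ 4. For the lower bound, the 5 vertices {a, c, d, f, g} are pairwise adjacent, and any tree decomposition puts a clique entirely inside one bag — forcing width ≥ 4. Therefore the treewidth is 4.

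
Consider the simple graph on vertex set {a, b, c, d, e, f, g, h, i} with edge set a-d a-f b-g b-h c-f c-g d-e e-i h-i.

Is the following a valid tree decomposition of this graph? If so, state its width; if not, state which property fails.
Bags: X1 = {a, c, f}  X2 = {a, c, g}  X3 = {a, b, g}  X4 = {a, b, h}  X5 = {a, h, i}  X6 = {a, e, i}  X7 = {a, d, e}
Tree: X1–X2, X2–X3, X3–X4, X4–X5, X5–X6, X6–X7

Every vertex of G appears in some bag (union = {a, b, c, d, e, f, g, h, i}); every edge is covered by a bag; and for each vertex v the set of bags containing v is connected in the bag tree. The decomposition is therefore valid. The largest bag has 3 vertices, so the width is 2.

Yes; width 2.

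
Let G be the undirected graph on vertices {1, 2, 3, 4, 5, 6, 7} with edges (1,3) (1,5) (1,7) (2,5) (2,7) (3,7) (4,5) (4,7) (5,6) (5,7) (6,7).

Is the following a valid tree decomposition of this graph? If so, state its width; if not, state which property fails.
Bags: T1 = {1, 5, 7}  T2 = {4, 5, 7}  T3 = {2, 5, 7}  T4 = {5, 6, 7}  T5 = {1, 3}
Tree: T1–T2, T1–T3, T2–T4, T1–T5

A tree decomposition must satisfy three properties: every vertex lies in some bag; for every edge, both endpoints lie together in some bag; and for every vertex, the bags containing it form a connected subtree. Here edge (7,3) lies in no bag, so the decomposition is invalid.

No — edge (7,3) lies in no bag.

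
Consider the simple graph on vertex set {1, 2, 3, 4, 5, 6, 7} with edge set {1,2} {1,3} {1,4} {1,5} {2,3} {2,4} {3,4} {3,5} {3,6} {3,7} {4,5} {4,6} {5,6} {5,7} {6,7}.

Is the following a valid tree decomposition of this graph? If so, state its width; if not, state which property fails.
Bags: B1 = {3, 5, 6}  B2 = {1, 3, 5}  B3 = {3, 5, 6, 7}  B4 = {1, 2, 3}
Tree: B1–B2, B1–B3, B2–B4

No — vertex 4 appears in no bag.

A tree decomposition must satisfy three properties: every vertex lies in some bag; for every edge, both endpoints lie together in some bag; and for every vertex, the bags containing it form a connected subtree. Here vertex 4 appears in no bag, so the decomposition is invalid.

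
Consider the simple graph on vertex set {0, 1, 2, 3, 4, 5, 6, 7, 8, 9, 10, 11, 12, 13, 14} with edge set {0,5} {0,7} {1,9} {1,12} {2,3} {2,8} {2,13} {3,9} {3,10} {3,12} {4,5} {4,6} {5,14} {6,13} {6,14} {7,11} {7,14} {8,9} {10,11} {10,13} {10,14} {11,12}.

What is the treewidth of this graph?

A width-3 tree decomposition is:
Bags: B1 = {0, 4, 5, 6}  B2 = {0, 5, 6, 14}  B3 = {0, 6, 7, 14}  B4 = {6, 7, 13, 14}  B5 = {7, 10, 13, 14}  B6 = {7, 10, 11, 13}  B7 = {2, 10, 11, 13}  B8 = {2, 3, 10, 11}  B9 = {2, 3, 11, 12}  B10 = {2, 3, 8, 12}  B11 = {3, 8, 9, 12}  B12 = {1, 8, 9, 12}
Tree: B1–B2, B2–B3, B3–B4, B4–B5, B5–B6, B6–B7, B7–B8, B8–B9, B9–B10, B10–B11, B11–B12
Every bag has size at most 4, so the width is 4 − 1 = 3 and tw(G) ≤ 3. For the lower bound: the 4 vertex sets {0,4,5}, {6}, {14}, {7,10,11,13} are disjoint, each induces a connected subgraph, and every pair is joined by at least one edge of G. Contracting each set to a single vertex therefore yields K_{4} as a minor, and since treewidth is minor-monotone, tw(G) ≥ tw(K_{4}) = 3. Therefore the treewidth is 3.

3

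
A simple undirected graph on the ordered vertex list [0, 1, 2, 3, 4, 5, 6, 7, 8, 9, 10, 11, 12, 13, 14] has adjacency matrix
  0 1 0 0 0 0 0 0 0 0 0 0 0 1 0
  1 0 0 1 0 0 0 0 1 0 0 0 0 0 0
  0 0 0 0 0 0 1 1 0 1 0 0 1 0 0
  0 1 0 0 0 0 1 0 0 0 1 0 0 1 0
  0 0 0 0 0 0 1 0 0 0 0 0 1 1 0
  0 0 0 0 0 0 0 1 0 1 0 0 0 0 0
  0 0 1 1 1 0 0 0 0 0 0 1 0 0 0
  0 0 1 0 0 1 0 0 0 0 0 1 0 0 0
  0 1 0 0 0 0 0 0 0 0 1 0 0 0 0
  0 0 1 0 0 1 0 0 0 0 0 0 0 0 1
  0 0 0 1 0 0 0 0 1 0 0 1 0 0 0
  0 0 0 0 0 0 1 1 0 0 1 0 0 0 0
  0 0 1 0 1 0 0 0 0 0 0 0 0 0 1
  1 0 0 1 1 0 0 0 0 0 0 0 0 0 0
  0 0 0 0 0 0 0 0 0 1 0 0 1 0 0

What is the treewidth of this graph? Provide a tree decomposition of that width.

Treewidth 3.
One such decomposition:
Bags: B1 = {0, 1, 8, 13}  B2 = {1, 3, 8, 13}  B3 = {3, 8, 10, 13}  B4 = {3, 4, 10, 13}  B5 = {3, 4, 6, 10}  B6 = {4, 6, 10, 11}  B7 = {4, 6, 11, 12}  B8 = {2, 6, 11, 12}  B9 = {2, 7, 11, 12}  B10 = {2, 7, 12, 14}  B11 = {2, 7, 9, 14}  B12 = {5, 7, 9, 14}
Tree: B1–B2, B2–B3, B3–B4, B4–B5, B5–B6, B6–B7, B7–B8, B8–B9, B9–B10, B10–B11, B11–B12

Every bag has size at most 4, so the width is 4 − 1 = 3 and tw(G) ≤ 3. For the lower bound: the 4 vertex sets {0,1,8}, {13}, {3}, {4,6,10,11} are disjoint, each induces a connected subgraph, and every pair is joined by at least one edge of G. Contracting each set to a single vertex therefore yields K_{4} as a minor, and since treewidth is minor-monotone, tw(G) ≥ tw(K_{4}) = 3. Therefore the treewidth is 3.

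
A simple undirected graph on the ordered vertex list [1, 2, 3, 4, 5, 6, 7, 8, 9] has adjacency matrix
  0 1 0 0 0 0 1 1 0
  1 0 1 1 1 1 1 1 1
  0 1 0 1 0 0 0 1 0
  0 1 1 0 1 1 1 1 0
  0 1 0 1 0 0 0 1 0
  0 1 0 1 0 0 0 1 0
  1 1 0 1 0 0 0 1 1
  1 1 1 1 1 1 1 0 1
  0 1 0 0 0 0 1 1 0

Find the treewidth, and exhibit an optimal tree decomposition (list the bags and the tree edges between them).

Treewidth 3.
Bags: B1 = {2, 3, 4, 8}  B2 = {2, 4, 5, 8}  B3 = {2, 4, 7, 8}  B4 = {2, 4, 6, 8}  B5 = {2, 7, 8, 9}  B6 = {1, 2, 7, 8}
Tree: B1–B2, B2–B3, B3–B4, B3–B5, B3–B6

The largest bag has 4 vertices, giving width 3; this decomposition certifies tw(G) ≤ 3. On the other hand G contains the 4-clique {1, 2, 7, 8}. A clique must lie in a single bag of any decomposition, so no decomposition can have width below 3. Therefore the treewidth is 3.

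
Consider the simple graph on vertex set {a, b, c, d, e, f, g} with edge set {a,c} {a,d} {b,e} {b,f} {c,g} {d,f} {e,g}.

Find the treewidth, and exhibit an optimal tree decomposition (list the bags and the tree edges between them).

Treewidth 2.
One optimal decomposition is:
Bags: B1 = {b, e, g}  B2 = {b, c, g}  B3 = {a, b, c}  B4 = {a, b, d}  B5 = {b, d, f}
Tree: B1–B2, B2–B3, B3–B4, B4–B5

Each bag holds 3 vertices, so the decomposition has width 2, which upper-bounds the treewidth. For the lower bound, G contains the cycle b–e–g–c–a–d–f–b, so G is not a forest; only forests have treewidth ≤ 1, hence tw(G) ≥ 2. Hence tw(G) = 2 exactly.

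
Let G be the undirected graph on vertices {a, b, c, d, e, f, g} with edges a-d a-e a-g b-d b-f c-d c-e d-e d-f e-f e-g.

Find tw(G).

2

A width-2 tree decomposition is:
Bags: B1 = {d, e, f}  B2 = {a, d, e}  B3 = {c, d, e}  B4 = {b, d, f}  B5 = {a, e, g}
Tree: B1–B2, B2–B3, B1–B4, B2–B5
The largest bag has 3 vertices, giving width 2; this decomposition certifies tw(G) ≤ 2. For the lower bound, the 3 vertices {d, e, f} are pairwise adjacent, and any tree decomposition puts a clique entirely inside one bag — forcing width ≥ 2. Hence tw(G) = 2 exactly.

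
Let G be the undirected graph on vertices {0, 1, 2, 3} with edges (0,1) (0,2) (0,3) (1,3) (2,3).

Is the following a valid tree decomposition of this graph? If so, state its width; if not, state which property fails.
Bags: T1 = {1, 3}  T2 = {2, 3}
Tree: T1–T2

A tree decomposition must satisfy three properties: every vertex lies in some bag; for every edge, both endpoints lie together in some bag; and for every vertex, the bags containing it form a connected subtree. Here vertex 0 appears in no bag, so the decomposition is invalid.

No — vertex 0 appears in no bag.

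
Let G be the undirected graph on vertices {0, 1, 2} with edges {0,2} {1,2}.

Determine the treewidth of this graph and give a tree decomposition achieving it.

Treewidth 1.
One optimal decomposition is:
Bags: B1 = {0, 2}  B2 = {1, 2}
Tree: B1–B2

Each bag holds 2 vertices, so the decomposition has width 1, which upper-bounds the treewidth. G has an edge, so its treewidth is at least 1. Therefore the treewidth is 1.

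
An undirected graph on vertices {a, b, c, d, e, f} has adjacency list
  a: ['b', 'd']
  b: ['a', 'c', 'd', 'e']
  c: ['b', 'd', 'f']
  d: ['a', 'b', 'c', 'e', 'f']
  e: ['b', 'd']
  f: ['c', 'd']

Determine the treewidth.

A width-2 tree decomposition is:
Bags: B1 = {b, c, d}  B2 = {b, d, e}  B3 = {a, b, d}  B4 = {c, d, f}
Tree: B1–B2, B2–B3, B1–B4
The largest bag has 3 vertices, giving width 2; this decomposition certifies tw(G) ≤ 2. Conversely, {c, d, f} is a clique of size 3, and the vertices of any clique must share a bag in every tree decomposition; so some bag has ≥ 3 vertices and tw(G) ≥ 2. Therefore the treewidth is 2.

2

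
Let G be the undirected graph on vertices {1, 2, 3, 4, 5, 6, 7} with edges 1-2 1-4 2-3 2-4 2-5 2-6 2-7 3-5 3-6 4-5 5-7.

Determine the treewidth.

A width-2 tree decomposition is:
Bags: B1 = {2, 3, 5}  B2 = {2, 5, 7}  B3 = {2, 4, 5}  B4 = {1, 2, 4}  B5 = {2, 3, 6}
Tree: B1–B2, B1–B3, B3–B4, B1–B5
Each bag holds 3 vertices, so the decomposition has width 2, which upper-bounds the treewidth. On the other hand G contains the 3-clique {1, 2, 4}. A clique must lie in a single bag of any decomposition, so no decomposition can have width below 2. The upper and lower bounds meet at 2, so that is the treewidth.

2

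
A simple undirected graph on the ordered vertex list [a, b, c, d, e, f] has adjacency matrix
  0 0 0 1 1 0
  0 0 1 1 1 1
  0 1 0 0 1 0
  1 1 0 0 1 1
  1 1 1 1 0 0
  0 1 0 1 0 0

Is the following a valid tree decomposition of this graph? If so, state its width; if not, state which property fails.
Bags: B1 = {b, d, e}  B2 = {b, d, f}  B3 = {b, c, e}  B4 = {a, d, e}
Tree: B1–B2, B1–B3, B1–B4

Checking the three conditions: (i) the bags cover all of {a, b, c, d, e, f}; (ii) for each edge, some bag contains both endpoints; (iii) the bags containing any fixed vertex form a subtree. All hold, so the decomposition is valid with width 3 − 1 = 2.

Yes; width 2.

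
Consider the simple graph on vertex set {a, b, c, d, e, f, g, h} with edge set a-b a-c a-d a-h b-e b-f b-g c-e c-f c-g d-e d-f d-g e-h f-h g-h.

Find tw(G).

4

A width-4 tree decomposition is:
Bags: B1 = {a, b, c, d, h}  B2 = {b, c, d, g, h}  B3 = {b, c, d, f, h}  B4 = {b, c, d, e, h}
Tree: B1–B2, B2–B3, B3–B4
Every bag has size at most 5, so the width is 5 − 1 = 4 and tw(G) ≤ 4. For the lower bound: the 5 vertex sets {a,h}, {d,g}, {b,f}, {c}, {e} are disjoint, each induces a connected subgraph, and every pair is joined by at least one edge of G. Contracting each set to a single vertex therefore yields K_{5} as a minor, and since treewidth is minor-monotone, tw(G) ≥ tw(K_{5}) = 4. Combining the bounds, tw(G) = 4.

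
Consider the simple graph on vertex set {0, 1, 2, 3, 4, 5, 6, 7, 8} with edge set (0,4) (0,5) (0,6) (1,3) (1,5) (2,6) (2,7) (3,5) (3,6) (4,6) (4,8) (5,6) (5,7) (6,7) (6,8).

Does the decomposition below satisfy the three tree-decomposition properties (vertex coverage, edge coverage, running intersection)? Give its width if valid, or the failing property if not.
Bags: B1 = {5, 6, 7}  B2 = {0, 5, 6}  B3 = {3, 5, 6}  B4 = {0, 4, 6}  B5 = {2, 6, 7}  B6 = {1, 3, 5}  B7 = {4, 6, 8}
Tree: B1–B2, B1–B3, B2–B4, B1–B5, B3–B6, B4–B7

Yes; width 2.

Every vertex of G appears in some bag (union = {0, 1, 2, 3, 4, 5, 6, 7, 8}); every edge is covered by a bag; and for each vertex v the set of bags containing v is connected in the bag tree. The decomposition is therefore valid. The largest bag has 3 vertices, so the width is 2.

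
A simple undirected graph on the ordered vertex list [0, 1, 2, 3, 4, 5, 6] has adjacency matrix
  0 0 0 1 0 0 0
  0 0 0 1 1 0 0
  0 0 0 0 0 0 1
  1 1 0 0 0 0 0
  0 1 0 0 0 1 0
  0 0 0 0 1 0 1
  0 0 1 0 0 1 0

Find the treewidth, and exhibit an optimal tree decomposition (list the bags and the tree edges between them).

Treewidth 1.
One optimal decomposition is:
Bags: B1 = {0, 3}  B2 = {1, 3}  B3 = {1, 4}  B4 = {4, 5}  B5 = {5, 6}  B6 = {2, 6}
Tree: B1–B2, B2–B3, B3–B4, B4–B5, B5–B6

Each bag holds 2 vertices, so the decomposition has width 1, which upper-bounds the treewidth. Any graph with an edge has treewidth ≥ 1, and G has the edge 0–3. Combining the bounds, tw(G) = 1.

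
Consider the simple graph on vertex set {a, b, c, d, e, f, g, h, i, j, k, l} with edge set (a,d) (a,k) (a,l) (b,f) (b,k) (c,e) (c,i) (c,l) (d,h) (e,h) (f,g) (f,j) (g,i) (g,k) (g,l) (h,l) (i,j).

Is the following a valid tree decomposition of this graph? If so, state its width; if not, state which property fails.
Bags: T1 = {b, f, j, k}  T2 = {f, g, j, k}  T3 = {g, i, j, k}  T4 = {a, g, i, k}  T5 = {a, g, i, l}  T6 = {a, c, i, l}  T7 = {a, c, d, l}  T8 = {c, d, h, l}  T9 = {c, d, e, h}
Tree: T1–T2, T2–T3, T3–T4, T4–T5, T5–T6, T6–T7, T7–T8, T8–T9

Yes; width 3.

Every vertex of G appears in some bag (union = {a, b, c, d, e, f, g, h, i, j, k, l}); every edge is covered by a bag; and for each vertex v the set of bags containing v is connected in the bag tree. The decomposition is therefore valid. The largest bag has 4 vertices, so the width is 3.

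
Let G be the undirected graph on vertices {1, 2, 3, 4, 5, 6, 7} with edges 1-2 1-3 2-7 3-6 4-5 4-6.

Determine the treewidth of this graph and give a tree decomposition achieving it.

Every bag has size at most 2, so the width is 2 − 1 = 1 and tw(G) ≤ 1. Any graph with an edge has treewidth ≥ 1, and G has the edge 7–2. Combining the bounds, tw(G) = 1.

Treewidth 1.
Bags: B1 = {2, 7}  B2 = {1, 2}  B3 = {1, 3}  B4 = {3, 6}  B5 = {4, 6}  B6 = {4, 5}
Tree: B1–B2, B2–B3, B3–B4, B4–B5, B5–B6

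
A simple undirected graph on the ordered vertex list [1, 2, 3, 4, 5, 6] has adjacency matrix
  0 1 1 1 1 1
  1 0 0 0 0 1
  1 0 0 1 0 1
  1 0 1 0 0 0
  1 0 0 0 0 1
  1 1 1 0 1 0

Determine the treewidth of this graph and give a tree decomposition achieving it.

Treewidth 2.
One such decomposition:
Bags: B1 = {1, 3, 6}  B2 = {1, 2, 6}  B3 = {1, 3, 4}  B4 = {1, 5, 6}
Tree: B1–B2, B1–B3, B1–B4

Every bag has size at most 3, so the width is 3 − 1 = 2 and tw(G) ≤ 2. On the other hand G contains the 3-clique {1, 3, 4}. A clique must lie in a single bag of any decomposition, so no decomposition can have width below 2. The upper and lower bounds meet at 2, so that is the treewidth.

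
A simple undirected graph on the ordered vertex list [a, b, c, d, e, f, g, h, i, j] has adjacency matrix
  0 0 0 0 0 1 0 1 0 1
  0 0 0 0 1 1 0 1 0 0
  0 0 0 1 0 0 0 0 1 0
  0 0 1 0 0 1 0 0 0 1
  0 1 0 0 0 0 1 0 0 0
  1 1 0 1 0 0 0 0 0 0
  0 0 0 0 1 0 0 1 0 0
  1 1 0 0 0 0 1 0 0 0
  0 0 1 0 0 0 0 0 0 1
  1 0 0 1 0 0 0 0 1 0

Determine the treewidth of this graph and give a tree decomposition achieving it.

Treewidth 2.
Bags: B1 = {b, e, g}  B2 = {b, g, h}  B3 = {b, f, h}  B4 = {a, f, h}  B5 = {a, d, f}  B6 = {a, d, j}  B7 = {c, d, j}  B8 = {c, i, j}
Tree: B1–B2, B2–B3, B3–B4, B4–B5, B5–B6, B6–B7, B7–B8

Every bag has size at most 3, so the width is 3 − 1 = 2 and tw(G) ≤ 2. For the lower bound, G contains the cycle e–g–h–b–e, so G is not a forest; only forests have treewidth ≤ 1, hence tw(G) ≥ 2. Therefore the treewidth is 2.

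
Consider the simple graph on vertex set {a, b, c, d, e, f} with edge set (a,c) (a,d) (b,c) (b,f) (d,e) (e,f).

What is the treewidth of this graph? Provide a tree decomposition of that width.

The largest bag has 3 vertices, giving width 2; this decomposition certifies tw(G) ≤ 2. The edges d–a–c–b–f–e–d form a cycle, so G is not a tree and its treewidth is at least 2. The upper and lower bounds meet at 2, so that is the treewidth.

Treewidth 2.
One optimal decomposition is:
Bags: B1 = {a, c, d}  B2 = {b, c, d}  B3 = {b, d, f}  B4 = {d, e, f}
Tree: B1–B2, B2–B3, B3–B4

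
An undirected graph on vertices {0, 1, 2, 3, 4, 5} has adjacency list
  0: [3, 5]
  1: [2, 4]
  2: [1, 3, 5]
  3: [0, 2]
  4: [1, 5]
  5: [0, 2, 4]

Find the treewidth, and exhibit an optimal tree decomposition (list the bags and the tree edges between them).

Treewidth 2.
Bags: B1 = {0, 2, 3}  B2 = {0, 2, 5}  B3 = {1, 2, 5}  B4 = {1, 4, 5}
Tree: B1–B2, B2–B3, B3–B4

Each bag holds 3 vertices, so the decomposition has width 2, which upper-bounds the treewidth. For the lower bound, G contains the cycle 3–0–5–2–3, so G is not a forest; only forests have treewidth ≤ 1, hence tw(G) ≥ 2. Combining the bounds, tw(G) = 2.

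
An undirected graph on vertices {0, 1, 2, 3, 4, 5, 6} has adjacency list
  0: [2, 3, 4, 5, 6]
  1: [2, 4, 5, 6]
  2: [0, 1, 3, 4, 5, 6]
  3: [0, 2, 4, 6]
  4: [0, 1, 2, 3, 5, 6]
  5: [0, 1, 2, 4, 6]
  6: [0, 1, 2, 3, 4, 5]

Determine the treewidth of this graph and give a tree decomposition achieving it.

The largest bag has 5 vertices, giving width 4; this decomposition certifies tw(G) ≤ 4. For the lower bound, the 5 vertices {0, 2, 3, 4, 6} are pairwise adjacent, and any tree decomposition puts a clique entirely inside one bag — forcing width ≥ 4. Therefore the treewidth is 4.

Treewidth 4.
One optimal decomposition is:
Bags: B1 = {0, 2, 4, 5, 6}  B2 = {0, 2, 3, 4, 6}  B3 = {1, 2, 4, 5, 6}
Tree: B1–B2, B1–B3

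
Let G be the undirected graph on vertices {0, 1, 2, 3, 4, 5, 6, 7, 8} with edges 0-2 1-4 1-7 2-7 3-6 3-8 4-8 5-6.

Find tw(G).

1

A width-1 tree decomposition is:
Bags: B1 = {0, 2}  B2 = {2, 7}  B3 = {1, 7}  B4 = {1, 4}  B5 = {4, 8}  B6 = {3, 8}  B7 = {3, 6}  B8 = {5, 6}
Tree: B1–B2, B2–B3, B3–B4, B4–B5, B5–B6, B6–B7, B7–B8
Every bag has size at most 2, so the width is 2 − 1 = 1 and tw(G) ≤ 1. Any graph with an edge has treewidth ≥ 1, and G has the edge 0–2. The upper and lower bounds meet at 1, so that is the treewidth.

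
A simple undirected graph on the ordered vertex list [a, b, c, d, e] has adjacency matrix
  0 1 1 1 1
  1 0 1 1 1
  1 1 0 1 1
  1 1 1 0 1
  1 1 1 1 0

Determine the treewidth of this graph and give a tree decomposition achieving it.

With just one bag of size 5, the width is 5 − 1 = 4, so tw(G) ≤ 4. For the lower bound, the 5 vertices {a, b, c, d, e} are pairwise adjacent, and any tree decomposition puts a clique entirely inside one bag — forcing width ≥ 4. Therefore the treewidth is 4.

Treewidth 4.
One such decomposition:
Bags: B1 = {a, b, c, d, e}
Tree: (single bag)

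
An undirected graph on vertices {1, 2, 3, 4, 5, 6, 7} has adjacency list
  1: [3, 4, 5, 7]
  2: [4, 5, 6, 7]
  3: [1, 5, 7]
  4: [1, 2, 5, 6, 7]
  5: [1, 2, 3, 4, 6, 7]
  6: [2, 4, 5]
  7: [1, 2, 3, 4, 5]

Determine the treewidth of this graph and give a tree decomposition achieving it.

The largest bag has 4 vertices, giving width 3; this decomposition certifies tw(G) ≤ 3. On the other hand G contains the 4-clique {1, 3, 5, 7}. A clique must lie in a single bag of any decomposition, so no decomposition can have width below 3. Hence tw(G) = 3 exactly.

Treewidth 3.
Bags: B1 = {2, 4, 5, 7}  B2 = {2, 4, 5, 6}  B3 = {1, 4, 5, 7}  B4 = {1, 3, 5, 7}
Tree: B1–B2, B1–B3, B3–B4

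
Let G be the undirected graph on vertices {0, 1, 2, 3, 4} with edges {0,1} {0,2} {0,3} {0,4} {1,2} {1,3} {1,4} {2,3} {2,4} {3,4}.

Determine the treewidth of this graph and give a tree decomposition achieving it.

A single bag containing all 5 vertices is trivially a valid decomposition of width 4. For the lower bound, the 5 vertices {0, 1, 2, 3, 4} are pairwise adjacent, and any tree decomposition puts a clique entirely inside one bag — forcing width ≥ 4. The upper and lower bounds meet at 4, so that is the treewidth.

Treewidth 4.
One optimal decomposition is:
Bags: B1 = {0, 1, 2, 3, 4}
Tree: (single bag)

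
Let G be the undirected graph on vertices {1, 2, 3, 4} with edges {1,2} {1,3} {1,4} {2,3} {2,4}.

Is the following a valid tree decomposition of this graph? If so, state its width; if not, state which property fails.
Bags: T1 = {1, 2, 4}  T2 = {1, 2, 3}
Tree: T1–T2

Yes; width 2.

Vertex coverage: the bags together contain {1, 2, 3, 4}, the full vertex set. Edge coverage: each edge of G has both endpoints in at least one bag. Running intersection: for every vertex, the bags containing it form a connected subtree. All three properties hold, so this is a valid tree decomposition of width max|bag| − 1 = 2, and hence tw(G) ≤ 2.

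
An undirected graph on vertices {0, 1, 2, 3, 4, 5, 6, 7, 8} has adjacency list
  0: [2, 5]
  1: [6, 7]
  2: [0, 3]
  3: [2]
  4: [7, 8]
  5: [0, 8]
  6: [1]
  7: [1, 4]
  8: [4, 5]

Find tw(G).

A width-1 tree decomposition is:
Bags: B1 = {2, 3}  B2 = {0, 2}  B3 = {0, 5}  B4 = {5, 8}  B5 = {4, 8}  B6 = {4, 7}  B7 = {1, 7}  B8 = {1, 6}
Tree: B1–B2, B2–B3, B3–B4, B4–B5, B5–B6, B6–B7, B7–B8
Each bag holds 2 vertices, so the decomposition has width 1, which upper-bounds the treewidth. Since G has at least one edge (e.g. 3–2), it is not an edgeless graph, so tw(G) ≥ 1. Combining the bounds, tw(G) = 1.

1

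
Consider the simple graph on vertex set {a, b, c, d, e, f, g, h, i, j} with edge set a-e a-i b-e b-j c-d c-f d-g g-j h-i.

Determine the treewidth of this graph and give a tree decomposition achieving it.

Treewidth 1.
One optimal decomposition is:
Bags: B1 = {h, i}  B2 = {a, i}  B3 = {a, e}  B4 = {b, e}  B5 = {b, j}  B6 = {g, j}  B7 = {d, g}  B8 = {c, d}  B9 = {c, f}
Tree: B1–B2, B2–B3, B3–B4, B4–B5, B5–B6, B6–B7, B7–B8, B8–B9

Each bag holds 2 vertices, so the decomposition has width 1, which upper-bounds the treewidth. G has an edge, so its treewidth is at least 1. The upper and lower bounds meet at 1, so that is the treewidth.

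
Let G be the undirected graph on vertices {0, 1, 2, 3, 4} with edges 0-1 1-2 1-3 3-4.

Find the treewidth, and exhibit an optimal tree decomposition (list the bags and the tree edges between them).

Each bag holds 2 vertices, so the decomposition has width 1, which upper-bounds the treewidth. Any graph with an edge has treewidth ≥ 1, and G has the edge 1–3. Combining the bounds, tw(G) = 1.

Treewidth 1.
One such decomposition:
Bags: B1 = {1, 3}  B2 = {3, 4}  B3 = {1, 2}  B4 = {0, 1}
Tree: B1–B2, B1–B3, B1–B4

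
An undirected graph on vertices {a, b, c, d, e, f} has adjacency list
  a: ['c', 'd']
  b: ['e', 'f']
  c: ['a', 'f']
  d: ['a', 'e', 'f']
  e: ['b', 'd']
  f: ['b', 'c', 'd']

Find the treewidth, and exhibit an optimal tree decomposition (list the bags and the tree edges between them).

Each bag holds 3 vertices, so the decomposition has width 2, which upper-bounds the treewidth. Since a–c–f–d–a is a cycle in G, G is not acyclic. Forests are exactly the graphs of treewidth ≤ 1, so tw(G) ≥ 2. The upper and lower bounds meet at 2, so that is the treewidth.

Treewidth 2.
Bags: B1 = {a, c, d}  B2 = {c, d, f}  B3 = {d, e, f}  B4 = {b, e, f}
Tree: B1–B2, B2–B3, B3–B4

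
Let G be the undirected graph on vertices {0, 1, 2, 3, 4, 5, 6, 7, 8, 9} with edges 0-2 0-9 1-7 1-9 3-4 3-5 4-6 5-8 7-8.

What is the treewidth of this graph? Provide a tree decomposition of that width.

Treewidth 1.
One optimal decomposition is:
Bags: B1 = {4, 6}  B2 = {3, 4}  B3 = {3, 5}  B4 = {5, 8}  B5 = {7, 8}  B6 = {1, 7}  B7 = {1, 9}  B8 = {0, 9}  B9 = {0, 2}
Tree: B1–B2, B2–B3, B3–B4, B4–B5, B5–B6, B6–B7, B7–B8, B8–B9

The largest bag has 2 vertices, giving width 1; this decomposition certifies tw(G) ≤ 1. Since G has at least one edge (e.g. 6–4), it is not an edgeless graph, so tw(G) ≥ 1. Hence tw(G) = 1 exactly.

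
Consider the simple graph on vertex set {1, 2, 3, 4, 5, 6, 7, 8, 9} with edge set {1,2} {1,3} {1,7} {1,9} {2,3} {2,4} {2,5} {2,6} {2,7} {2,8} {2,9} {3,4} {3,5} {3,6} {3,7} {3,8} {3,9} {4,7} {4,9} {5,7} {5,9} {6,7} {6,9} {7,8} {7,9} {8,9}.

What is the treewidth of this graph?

4

A width-4 tree decomposition is:
Bags: B1 = {2, 3, 7, 8, 9}  B2 = {2, 3, 4, 7, 9}  B3 = {2, 3, 6, 7, 9}  B4 = {2, 3, 5, 7, 9}  B5 = {1, 2, 3, 7, 9}
Tree: B1–B2, B1–B3, B3–B4, B3–B5
Every bag has size at most 5, so the width is 5 − 1 = 4 and tw(G) ≤ 4. On the other hand G contains the 5-clique {1, 2, 3, 7, 9}. A clique must lie in a single bag of any decomposition, so no decomposition can have width below 4. Combining the bounds, tw(G) = 4.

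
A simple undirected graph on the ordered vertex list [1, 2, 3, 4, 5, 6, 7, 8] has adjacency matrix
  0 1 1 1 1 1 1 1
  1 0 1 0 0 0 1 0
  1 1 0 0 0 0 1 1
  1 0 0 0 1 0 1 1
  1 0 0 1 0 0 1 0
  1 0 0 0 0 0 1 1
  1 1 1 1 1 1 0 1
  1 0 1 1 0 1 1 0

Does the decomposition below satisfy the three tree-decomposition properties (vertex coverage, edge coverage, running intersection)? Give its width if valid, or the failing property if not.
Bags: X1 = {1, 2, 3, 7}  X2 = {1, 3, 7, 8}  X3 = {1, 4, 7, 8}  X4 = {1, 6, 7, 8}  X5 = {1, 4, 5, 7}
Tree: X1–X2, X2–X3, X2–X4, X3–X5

Every vertex of G appears in some bag (union = {1, 2, 3, 4, 5, 6, 7, 8}); every edge is covered by a bag; and for each vertex v the set of bags containing v is connected in the bag tree. The decomposition is therefore valid. The largest bag has 4 vertices, so the width is 3.

Yes; width 3.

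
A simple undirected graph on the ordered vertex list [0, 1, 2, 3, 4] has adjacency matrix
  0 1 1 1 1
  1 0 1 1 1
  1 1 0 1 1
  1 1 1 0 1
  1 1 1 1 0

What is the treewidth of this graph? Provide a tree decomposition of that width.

With just one bag of size 5, the width is 5 − 1 = 4, so tw(G) ≤ 4. On the other hand G contains the 5-clique {0, 1, 2, 3, 4}. A clique must lie in a single bag of any decomposition, so no decomposition can have width below 4. The upper and lower bounds meet at 4, so that is the treewidth.

Treewidth 4.
Bags: B1 = {0, 1, 2, 3, 4}
Tree: (single bag)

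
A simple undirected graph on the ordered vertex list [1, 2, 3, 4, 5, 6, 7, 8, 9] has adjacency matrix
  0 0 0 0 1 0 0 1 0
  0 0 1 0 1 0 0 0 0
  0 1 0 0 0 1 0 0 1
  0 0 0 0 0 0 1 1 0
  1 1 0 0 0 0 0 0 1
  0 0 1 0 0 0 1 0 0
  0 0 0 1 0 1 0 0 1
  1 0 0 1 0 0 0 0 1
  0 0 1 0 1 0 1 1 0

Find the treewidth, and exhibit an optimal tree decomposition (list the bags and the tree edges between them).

Treewidth 3.
Bags: B1 = {3, 4, 6, 7}  B2 = {3, 4, 7, 9}  B3 = {3, 4, 8, 9}  B4 = {2, 3, 8, 9}  B5 = {2, 5, 8, 9}  B6 = {1, 2, 5, 8}
Tree: B1–B2, B2–B3, B3–B4, B4–B5, B5–B6

Every bag has size at most 4, so the width is 4 − 1 = 3 and tw(G) ≤ 3. For the lower bound: the 4 vertex sets {4,6,7}, {3}, {9}, {1,2,5,8} are disjoint, each induces a connected subgraph, and every pair is joined by at least one edge of G. Contracting each set to a single vertex therefore yields K_{4} as a minor, and since treewidth is minor-monotone, tw(G) ≥ tw(K_{4}) = 3. Therefore the treewidth is 3.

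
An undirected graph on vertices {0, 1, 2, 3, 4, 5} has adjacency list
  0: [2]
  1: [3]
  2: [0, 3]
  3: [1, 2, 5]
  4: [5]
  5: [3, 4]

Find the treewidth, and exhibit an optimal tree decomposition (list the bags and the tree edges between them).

Treewidth 1.
One such decomposition:
Bags: B1 = {2, 3}  B2 = {0, 2}  B3 = {3, 5}  B4 = {1, 3}  B5 = {4, 5}
Tree: B1–B2, B1–B3, B3–B4, B3–B5

Every bag has size at most 2, so the width is 2 − 1 = 1 and tw(G) ≤ 1. Since G has at least one edge (e.g. 3–2), it is not an edgeless graph, so tw(G) ≥ 1. Combining the bounds, tw(G) = 1.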